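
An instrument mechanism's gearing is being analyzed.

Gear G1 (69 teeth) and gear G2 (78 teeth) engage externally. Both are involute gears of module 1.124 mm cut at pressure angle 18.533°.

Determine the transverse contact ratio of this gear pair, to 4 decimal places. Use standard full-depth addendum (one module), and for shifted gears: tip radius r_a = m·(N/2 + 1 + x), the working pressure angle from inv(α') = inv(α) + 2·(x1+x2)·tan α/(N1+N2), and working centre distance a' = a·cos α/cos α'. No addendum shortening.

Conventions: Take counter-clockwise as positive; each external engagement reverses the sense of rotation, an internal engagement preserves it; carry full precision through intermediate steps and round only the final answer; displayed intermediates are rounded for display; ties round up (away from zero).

recognized (one external pair, fixed centres): single-mesh tooth geometry, m = 1.124, N1 = 69, N2 = 78
base radii: r_b1 = 36.767002, r_b2 = 41.562698
tip radii: r_a1 = 39.902000, r_a2 = 44.960000
no profile shift: α' = α, a' = a
action lengths: √(r_a1²−r_b1²) = 15.503457, √(r_a2²−r_b2²) = 17.144788
base pitch p_b = π·m·cos α = 3.348027
CR = (15.503457 + 17.144788 − 82.614000·sin 18.53300°)/3.348027 = 1.908383
contact ratio ≈ 1.9084

1.9084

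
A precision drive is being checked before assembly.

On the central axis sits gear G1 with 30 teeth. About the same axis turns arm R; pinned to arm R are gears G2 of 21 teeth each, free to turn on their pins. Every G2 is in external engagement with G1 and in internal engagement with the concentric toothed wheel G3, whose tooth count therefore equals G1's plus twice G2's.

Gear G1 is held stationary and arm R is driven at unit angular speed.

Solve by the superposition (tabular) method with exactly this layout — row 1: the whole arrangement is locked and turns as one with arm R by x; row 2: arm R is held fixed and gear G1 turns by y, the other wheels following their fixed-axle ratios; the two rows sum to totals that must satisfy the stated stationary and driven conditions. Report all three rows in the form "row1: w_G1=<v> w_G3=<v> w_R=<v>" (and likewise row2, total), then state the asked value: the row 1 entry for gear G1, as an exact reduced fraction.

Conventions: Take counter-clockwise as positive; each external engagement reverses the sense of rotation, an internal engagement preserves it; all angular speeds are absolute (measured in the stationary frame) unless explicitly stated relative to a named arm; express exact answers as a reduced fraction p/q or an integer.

planetary set (30T centre, 21T on arm, 72T internal) — Willis relation
row 1: whole set turns with the arm by x
row 2 — arm fixed, fixed-axis ratios: sun y, ring −(30/72)·y, arm 0
boundary: total ω_sun = x + y = 0 and total ω_arm = x = 1  ⇒  y = -1, x = 1
row 2 ring = −(30/72)·(-1) = 5/12
totals (row 1 + row 2): sun 1 + (-1) = 0, ring 1 + 5/12 = 17/12, arm 1 + 0 = 1
asked cell (row1, sun) = 1

row1: w_G1=1 w_G3=1 w_R=1
row2: w_G1=-1 w_G3=5/12 w_R=0
total: w_G1=0 w_G3=17/12 w_R=1
asked value: 1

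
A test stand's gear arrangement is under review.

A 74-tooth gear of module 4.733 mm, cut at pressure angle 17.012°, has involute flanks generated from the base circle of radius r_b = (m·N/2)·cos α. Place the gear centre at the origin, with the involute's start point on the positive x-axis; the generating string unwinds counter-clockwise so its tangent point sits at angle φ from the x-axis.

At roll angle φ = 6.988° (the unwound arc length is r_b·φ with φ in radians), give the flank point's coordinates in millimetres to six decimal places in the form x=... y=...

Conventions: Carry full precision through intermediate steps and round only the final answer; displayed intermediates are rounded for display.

x=168.699172 y=0.101118

recognized (one wheel, involute flank): single-mesh tooth geometry, m = 4.733, N = 74
pitch radius r_p = m·N/2 = 4.733·74/2 = 175.121000
base radius r_b = r_p·cos α = 175.121000·cos 17.012° = 167.458318
roll angle φ = 6.988° = 0.12196361 rad
x = r_b·(cos φ + φ·sin φ) = 168.699172
y = r_b·(sin φ − φ·cos φ) = 0.101118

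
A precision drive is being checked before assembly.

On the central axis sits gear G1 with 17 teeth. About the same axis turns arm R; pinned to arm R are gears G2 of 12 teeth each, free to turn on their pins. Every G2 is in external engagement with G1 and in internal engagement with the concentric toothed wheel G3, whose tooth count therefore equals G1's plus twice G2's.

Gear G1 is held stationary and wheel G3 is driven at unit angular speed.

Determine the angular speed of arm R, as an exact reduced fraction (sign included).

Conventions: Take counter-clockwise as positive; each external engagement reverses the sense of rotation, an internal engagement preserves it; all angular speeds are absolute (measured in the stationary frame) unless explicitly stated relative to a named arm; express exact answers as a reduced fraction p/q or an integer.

class = planetary set [G3 = 17+2·12 = 41; Willis about the carrier]
ring teeth: 17 + 2·12 = 41
17(ω_sun−ω_arm) = −41(ω_ring−ω_arm),  ω_sun = 0, ω_ring = 1
17(0−ω_arm) = −41(1−ω_arm)  ⇒  58·ω_arm = 41  ⇒  ω_arm = 41/58
exact speed ratio = 41/58

41/58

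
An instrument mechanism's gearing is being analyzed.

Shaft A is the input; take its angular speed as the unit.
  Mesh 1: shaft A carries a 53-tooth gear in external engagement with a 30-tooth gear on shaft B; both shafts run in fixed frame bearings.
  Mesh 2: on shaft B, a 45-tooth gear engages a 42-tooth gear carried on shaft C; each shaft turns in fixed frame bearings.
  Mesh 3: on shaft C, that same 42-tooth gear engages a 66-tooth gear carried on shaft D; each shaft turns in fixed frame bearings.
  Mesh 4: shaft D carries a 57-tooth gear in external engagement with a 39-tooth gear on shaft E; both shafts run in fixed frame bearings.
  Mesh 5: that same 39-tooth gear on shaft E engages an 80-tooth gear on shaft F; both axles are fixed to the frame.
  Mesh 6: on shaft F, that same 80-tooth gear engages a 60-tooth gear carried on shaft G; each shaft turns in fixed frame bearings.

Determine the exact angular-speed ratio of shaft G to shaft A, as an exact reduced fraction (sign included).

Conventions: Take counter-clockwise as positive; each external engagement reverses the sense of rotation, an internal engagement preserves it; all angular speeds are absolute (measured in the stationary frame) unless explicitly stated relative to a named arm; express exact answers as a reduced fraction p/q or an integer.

class = fixed-axis compound train [6 meshes; 6 ratios multiply, 6 sense flips]
mesh 1 [53T→30T]: running ratio 53/30, sense −
mesh 2 [45T→42T]: running ratio 53/28, sense +
mesh 3 [42T→66T]: running ratio 53/44, sense −
mesh 4 [57T→39T]: running ratio 1007/572, sense +
mesh 5 [39T→80T]: running ratio 3021/3520, sense −
mesh 6 [80T→60T]: running ratio 1007/880, sense +
ω_out/ω_in = 1007/880

1007/880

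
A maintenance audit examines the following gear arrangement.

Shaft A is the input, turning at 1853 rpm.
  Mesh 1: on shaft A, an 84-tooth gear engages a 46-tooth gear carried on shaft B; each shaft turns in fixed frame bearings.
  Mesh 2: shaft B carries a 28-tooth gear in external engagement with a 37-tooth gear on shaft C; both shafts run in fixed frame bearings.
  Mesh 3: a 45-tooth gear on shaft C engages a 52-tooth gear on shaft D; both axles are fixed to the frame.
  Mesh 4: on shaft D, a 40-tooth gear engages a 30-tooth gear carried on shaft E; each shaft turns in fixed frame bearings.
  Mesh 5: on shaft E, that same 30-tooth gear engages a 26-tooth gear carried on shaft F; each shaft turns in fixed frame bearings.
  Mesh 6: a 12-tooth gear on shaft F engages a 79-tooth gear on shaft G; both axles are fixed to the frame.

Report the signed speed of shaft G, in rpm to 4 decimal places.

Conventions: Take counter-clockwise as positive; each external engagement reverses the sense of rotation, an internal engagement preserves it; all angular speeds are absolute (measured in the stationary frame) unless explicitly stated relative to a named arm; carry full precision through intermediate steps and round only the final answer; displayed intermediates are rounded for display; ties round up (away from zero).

topology: fixed-axis compound train — 6 meshes, A→G
mesh 1 [84T→46T]: ω = 1853.0000×84/46 = 3383.7391 rpm, sense flips to −
mesh 2 [28T→37T]: ω = 3383.7391×28/37 = 2560.6675 rpm, sense flips to +
mesh 3 [45T→52T]: ω = 2560.6675×45/52 = 2215.9622 rpm, sense flips to −
mesh 4 [40T→30T]: ω = 2215.9622×40/30 = 2954.6163 rpm, sense flips to +
mesh 5 [30T→26T]: ω = 2954.6163×30/26 = 3409.1726 rpm, sense flips to −
mesh 6 [12T→79T]: ω = 3409.1726×12/79 = 517.8490 rpm, sense flips to +
signed output speed = +517.8490 rpm

+517.8490 rpm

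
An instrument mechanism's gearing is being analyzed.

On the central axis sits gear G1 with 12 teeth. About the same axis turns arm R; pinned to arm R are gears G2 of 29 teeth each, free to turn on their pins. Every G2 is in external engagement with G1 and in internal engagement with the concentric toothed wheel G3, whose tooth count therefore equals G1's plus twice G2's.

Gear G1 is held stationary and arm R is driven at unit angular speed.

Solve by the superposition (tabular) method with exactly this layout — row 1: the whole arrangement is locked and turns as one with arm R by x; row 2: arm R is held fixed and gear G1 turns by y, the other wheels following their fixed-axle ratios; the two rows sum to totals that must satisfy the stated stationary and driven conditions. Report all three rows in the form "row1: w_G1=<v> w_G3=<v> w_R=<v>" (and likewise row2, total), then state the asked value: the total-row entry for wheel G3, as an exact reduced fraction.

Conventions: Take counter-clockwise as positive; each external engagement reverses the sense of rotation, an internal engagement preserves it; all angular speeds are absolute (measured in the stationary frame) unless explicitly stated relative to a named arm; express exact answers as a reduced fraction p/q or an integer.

recognized (axles ride arm R): planetary set, 12/29/70 teeth
row 1 (train locked, turned with arm): all members turn x
row 2 — arm fixed, fixed-axis ratios: sun y, ring −(12/70)·y, arm 0
boundary: total ω_sun = x + y = 0 and total ω_arm = x = 1  ⇒  y = -1, x = 1
row 2 ring = −(12/70)·(-1) = 6/35
totals (row 1 + row 2): sun 1 + (-1) = 0, ring 1 + 6/35 = 41/35, arm 1 + 0 = 1
asked cell (total, ring) = 41/35

row1: w_G1=1 w_G3=1 w_R=1
row2: w_G1=-1 w_G3=6/35 w_R=0
total: w_G1=0 w_G3=41/35 w_R=1
asked value: 41/35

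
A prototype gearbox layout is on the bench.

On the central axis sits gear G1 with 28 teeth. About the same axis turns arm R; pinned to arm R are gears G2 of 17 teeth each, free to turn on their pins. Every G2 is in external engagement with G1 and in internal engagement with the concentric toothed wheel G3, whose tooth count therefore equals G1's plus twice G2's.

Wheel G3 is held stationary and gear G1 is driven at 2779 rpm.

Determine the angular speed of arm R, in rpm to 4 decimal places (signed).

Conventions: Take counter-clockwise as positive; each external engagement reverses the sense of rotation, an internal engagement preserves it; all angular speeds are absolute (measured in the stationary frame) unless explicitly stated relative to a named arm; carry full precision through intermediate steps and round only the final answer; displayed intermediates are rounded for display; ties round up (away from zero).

class = planetary set [G3 = 28+2·17 = 62; Willis about the carrier]
normalise by the input: solve with ω_sun = 1, then scale by 2779 rpm
ring teeth: 28 + 2·17 = 62
28(ω_sun−ω_arm) = −62(ω_ring−ω_arm),  ω_ring = 0, ω_sun = 1
28(1−ω_arm) = −62(0−ω_arm)  ⇒  90·ω_arm = 28  ⇒  ω_arm = 14/45
scale: ω_arm = 14/45 × 2779 rpm = +864.5778 rpm

+864.5778 rpm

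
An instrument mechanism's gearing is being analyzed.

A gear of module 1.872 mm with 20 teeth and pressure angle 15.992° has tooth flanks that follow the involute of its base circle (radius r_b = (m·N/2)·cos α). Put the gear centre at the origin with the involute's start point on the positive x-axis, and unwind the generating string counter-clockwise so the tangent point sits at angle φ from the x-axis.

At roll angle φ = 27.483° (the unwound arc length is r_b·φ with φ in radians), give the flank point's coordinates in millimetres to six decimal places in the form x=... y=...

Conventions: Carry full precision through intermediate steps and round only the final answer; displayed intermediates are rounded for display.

class = single-mesh tooth geometry [base-circle involute, m = 1.872, 20T]
pitch radius r_p = m·N/2 = 1.872·20/2 = 18.720000
base radius r_b = r_p·cos α = 18.720000·cos 15.992° = 17.995539
roll angle φ = 27.483° = 0.47966884 rad
x = r_b·(cos φ + φ·sin φ) = 19.948199
y = r_b·(sin φ − φ·cos φ) = 0.646908

x=19.948199 y=0.646908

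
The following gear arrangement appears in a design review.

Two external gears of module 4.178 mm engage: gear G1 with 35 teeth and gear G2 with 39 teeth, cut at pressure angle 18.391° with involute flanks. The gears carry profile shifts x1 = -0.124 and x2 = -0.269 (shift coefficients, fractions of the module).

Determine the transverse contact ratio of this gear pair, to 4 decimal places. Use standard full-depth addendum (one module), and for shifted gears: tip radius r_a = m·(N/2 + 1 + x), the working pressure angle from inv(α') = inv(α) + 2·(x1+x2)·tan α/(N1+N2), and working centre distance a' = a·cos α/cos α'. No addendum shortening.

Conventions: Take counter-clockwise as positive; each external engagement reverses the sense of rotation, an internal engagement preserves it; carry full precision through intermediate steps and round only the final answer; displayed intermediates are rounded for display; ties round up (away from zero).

single-mesh involute tooth geometry (35T engaging 39T at module 4.178)
base radii: r_b1 = 69.380694, r_b2 = 77.309916
tip radii: r_a1 = 76.774928, r_a2 = 84.525118
inv(α') = inv(18.391°) + 2·(-0.124-0.269)·tan α/(35+39) = 0.00796628  ⇒  α' = 16.32307°
a' = a·cos α / cos α' = 154.5860·cos 18.391°/cos 16.32307° = 152.851726
action lengths: √(r_a1²−r_b1²) = 32.874137, √(r_a2²−r_b2²) = 34.171223
base pitch p_b = π·m·cos α = 12.455193
CR = (32.874137 + 34.171223 − 152.851726·sin 16.32307°)/12.455193 = 1.933804
contact ratio ≈ 1.9338

1.9338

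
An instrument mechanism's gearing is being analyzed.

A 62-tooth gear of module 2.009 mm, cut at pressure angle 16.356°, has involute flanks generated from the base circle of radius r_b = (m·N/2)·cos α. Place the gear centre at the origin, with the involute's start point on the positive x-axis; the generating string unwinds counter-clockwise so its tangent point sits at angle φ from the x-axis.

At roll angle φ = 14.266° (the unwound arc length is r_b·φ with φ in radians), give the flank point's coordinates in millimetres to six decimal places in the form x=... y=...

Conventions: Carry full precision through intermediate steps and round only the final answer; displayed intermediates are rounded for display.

topology: single-mesh involute geometry — m = 2.009, N = 62
pitch radius r_p = m·N/2 = 2.009·62/2 = 62.279000
base radius r_b = r_p·cos α = 62.279000·cos 16.356° = 59.758601
roll angle φ = 14.266° = 0.24898867 rad
x = r_b·(cos φ + φ·sin φ) = 61.582368
y = r_b·(sin φ − φ·cos φ) = 0.305579

x=61.582368 y=0.305579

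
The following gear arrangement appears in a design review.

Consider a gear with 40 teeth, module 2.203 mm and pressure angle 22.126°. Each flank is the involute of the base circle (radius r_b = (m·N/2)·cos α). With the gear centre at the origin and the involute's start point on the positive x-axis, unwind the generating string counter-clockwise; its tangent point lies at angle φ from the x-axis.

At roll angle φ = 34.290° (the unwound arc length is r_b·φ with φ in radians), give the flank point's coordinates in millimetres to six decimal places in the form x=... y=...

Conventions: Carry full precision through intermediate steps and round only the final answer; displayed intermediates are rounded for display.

class = single-mesh tooth geometry [base-circle involute, m = 2.203, 40T]
pitch radius r_p = m·N/2 = 2.203·40/2 = 44.060000
base radius r_b = r_p·cos α = 44.060000·cos 22.126° = 40.815325
roll angle φ = 34.290° = 0.59847340 rad
x = r_b·(cos φ + φ·sin φ) = 47.483149
y = r_b·(sin φ − φ·cos φ) = 2.813202

x=47.483149 y=2.813202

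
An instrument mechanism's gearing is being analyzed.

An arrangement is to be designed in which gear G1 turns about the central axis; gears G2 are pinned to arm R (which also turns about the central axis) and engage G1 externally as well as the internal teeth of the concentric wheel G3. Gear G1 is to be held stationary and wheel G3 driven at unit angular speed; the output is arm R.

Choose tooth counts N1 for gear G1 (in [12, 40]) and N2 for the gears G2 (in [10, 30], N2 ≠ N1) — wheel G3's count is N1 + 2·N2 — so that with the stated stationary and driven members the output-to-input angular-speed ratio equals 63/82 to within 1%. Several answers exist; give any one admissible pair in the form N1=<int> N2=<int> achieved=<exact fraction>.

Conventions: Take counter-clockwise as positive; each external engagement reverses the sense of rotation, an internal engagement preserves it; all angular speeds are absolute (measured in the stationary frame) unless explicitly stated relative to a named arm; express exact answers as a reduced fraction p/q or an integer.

topology: planetary set — design target 63/82, arm = carrier (Willis)
Willis with ω_sun = 0: ω_arm/ω_ring = N3/(N1+N3); set equal to 63/82  ⇒  N3/N1 = (63/82)/(1 − 63/82) = 63/19
N3 = N1 + 2·N2  ⇒  N2/N1 = (N3/N1 − 1)/2 = (63/19 − 1)/2 = 22/19
smallest multiple with N1 ≥ 12 and N2 ≥ 10: k = 1  ⇒  N1 = 1·19 = 19, N2 = 1·22 = 22 (N1 ≤ 40, N2 ≤ 30, N2 ≠ N1 ✓), N3 = 19 + 2·22 = 63
check: N3/(N1+N3) with N1 = 19, N3 = 63 gives 63/82; |achieved − target| = 0 ≤ 63/8200 ✓

N1=19 N2=22 achieved=63/82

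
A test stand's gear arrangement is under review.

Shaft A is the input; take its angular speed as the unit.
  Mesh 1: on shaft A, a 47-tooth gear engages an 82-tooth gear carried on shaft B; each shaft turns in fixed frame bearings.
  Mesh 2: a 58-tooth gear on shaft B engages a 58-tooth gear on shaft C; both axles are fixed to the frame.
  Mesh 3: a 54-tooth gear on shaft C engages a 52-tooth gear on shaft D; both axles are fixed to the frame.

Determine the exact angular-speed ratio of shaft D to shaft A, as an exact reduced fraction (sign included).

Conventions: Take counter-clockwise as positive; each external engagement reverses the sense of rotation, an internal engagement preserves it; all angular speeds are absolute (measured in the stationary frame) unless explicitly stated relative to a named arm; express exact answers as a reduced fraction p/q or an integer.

class = fixed-axis compound train [3 meshes; 3 ratios multiply, 3 sense flips]
mesh 1 [47T→82T]: running ratio 47/82, sense −
mesh 2 [58T→58T]: running ratio 47/82, sense +
mesh 3 [54T→52T]: running ratio 1269/2132, sense −
ω_out/ω_in = -1269/2132

-1269/2132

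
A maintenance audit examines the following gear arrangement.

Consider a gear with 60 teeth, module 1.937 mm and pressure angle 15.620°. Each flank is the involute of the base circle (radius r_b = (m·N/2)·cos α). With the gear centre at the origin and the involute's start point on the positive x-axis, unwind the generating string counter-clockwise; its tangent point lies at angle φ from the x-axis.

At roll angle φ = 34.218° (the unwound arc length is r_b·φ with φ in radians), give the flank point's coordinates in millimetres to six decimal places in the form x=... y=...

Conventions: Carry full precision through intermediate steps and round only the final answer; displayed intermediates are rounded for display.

recognized (one wheel, involute flank): single-mesh tooth geometry, m = 1.937, N = 60
pitch radius r_p = m·N/2 = 1.937·60/2 = 58.110000
base radius r_b = r_p·cos α = 58.110000·cos 15.620° = 55.963919
roll angle φ = 34.218° = 0.59721676 rad
x = r_b·(cos φ + φ·sin φ) = 65.071751
y = r_b·(sin φ − φ·cos φ) = 3.833656

x=65.071751 y=3.833656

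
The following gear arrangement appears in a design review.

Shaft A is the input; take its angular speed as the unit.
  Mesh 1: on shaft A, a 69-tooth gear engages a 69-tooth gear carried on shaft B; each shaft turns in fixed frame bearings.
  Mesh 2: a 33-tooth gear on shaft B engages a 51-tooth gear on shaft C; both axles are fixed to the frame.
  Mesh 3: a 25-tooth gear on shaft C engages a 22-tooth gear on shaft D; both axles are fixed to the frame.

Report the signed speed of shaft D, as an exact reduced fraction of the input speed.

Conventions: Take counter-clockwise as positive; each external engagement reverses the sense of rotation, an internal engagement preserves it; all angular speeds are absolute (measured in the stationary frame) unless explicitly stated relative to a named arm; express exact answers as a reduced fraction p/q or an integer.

3-mesh fixed-axis compound train (all bearings frame-fixed)
mesh 1 [69T→69T]: |ω|/ω_in = 1×69/69 = 1, sense flips to −
mesh 2 [33T→51T]: |ω|/ω_in = 1×33/51 = 11/17, sense flips to +
mesh 3 [25T→22T]: |ω|/ω_in = (11/17)×25/22 = 25/34, sense flips to −
signed output speed (× input speed) = -25/34

-25/34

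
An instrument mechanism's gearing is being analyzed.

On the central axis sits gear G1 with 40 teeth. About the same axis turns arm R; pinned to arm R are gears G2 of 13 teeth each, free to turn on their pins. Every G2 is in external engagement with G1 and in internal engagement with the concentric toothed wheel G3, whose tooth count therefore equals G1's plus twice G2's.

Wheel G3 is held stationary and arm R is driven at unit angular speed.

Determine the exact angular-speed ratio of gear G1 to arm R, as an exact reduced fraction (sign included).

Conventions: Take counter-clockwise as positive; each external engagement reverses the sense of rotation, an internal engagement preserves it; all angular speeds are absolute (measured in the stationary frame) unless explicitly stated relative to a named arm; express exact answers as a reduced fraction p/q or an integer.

planetary set (40T centre, 13T on arm, 66T internal) — Willis relation
ring teeth: 40 + 2·13 = 66
40(ω_sun−ω_arm) = −66(ω_ring−ω_arm),  ω_ring = 0, ω_arm = 1
ω_sun = 1 − (66/40)(0−1) = 53/20
ω_out/ω_in = 53/20

53/20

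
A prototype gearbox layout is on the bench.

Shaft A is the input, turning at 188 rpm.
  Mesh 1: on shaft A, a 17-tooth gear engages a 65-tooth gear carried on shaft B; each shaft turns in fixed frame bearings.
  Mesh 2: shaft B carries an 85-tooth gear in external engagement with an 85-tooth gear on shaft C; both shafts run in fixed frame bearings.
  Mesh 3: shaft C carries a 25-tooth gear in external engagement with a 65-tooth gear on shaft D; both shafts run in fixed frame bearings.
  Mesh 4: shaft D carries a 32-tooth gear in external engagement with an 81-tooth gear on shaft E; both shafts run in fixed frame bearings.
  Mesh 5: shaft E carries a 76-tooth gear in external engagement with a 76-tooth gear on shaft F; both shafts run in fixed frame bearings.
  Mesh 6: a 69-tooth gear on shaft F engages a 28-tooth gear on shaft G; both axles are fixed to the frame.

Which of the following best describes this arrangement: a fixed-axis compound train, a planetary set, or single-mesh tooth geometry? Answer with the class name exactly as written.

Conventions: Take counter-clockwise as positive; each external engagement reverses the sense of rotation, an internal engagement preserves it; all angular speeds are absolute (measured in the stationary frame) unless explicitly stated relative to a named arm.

6-mesh fixed-axis compound train (all bearings frame-fixed)
classification: fixed-axis compound train

fixed-axis compound train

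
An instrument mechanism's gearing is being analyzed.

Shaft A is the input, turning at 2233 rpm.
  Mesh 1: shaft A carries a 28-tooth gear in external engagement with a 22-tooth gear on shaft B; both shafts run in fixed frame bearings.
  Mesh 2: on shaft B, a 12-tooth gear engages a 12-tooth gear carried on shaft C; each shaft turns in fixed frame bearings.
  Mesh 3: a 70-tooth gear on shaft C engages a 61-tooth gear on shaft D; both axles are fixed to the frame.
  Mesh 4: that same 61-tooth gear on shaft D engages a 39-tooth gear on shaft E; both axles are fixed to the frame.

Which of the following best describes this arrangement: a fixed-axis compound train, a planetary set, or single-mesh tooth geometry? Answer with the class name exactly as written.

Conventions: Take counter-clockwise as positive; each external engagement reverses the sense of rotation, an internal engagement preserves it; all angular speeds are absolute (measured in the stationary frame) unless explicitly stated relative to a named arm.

class = fixed-axis compound train [4 meshes; 4 ratios multiply, 4 sense flips]
classification: fixed-axis compound train

fixed-axis compound train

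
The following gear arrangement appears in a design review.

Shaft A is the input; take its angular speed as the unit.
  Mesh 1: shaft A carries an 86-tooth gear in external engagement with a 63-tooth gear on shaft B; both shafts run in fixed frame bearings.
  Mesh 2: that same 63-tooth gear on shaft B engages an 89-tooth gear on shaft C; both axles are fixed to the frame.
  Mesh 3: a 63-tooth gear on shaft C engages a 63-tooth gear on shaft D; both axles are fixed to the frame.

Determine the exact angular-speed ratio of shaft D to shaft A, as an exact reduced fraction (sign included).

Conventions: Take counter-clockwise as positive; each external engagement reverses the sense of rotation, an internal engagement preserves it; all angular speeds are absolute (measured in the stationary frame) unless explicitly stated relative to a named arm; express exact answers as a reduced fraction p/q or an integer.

class = fixed-axis compound train [3 meshes; 3 ratios multiply, 3 sense flips]
mesh 1 [86T→63T]: running ratio 86/63, sense −
mesh 2 [63T→89T]: running ratio 86/89, sense +
mesh 3 [63T→63T]: running ratio 86/89, sense −
ω_out/ω_in = -86/89

-86/89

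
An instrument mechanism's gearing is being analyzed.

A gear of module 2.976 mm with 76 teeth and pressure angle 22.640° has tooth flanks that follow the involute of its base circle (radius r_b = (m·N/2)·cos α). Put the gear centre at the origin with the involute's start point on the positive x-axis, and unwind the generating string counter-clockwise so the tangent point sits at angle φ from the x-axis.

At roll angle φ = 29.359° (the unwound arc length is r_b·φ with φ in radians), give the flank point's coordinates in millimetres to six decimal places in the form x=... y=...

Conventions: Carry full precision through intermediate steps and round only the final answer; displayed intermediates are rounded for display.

topology: single-mesh involute geometry — m = 2.976, N = 76
pitch radius r_p = m·N/2 = 2.976·76/2 = 113.088000
base radius r_b = r_p·cos α = 113.088000·cos 22.640° = 104.373631
roll angle φ = 29.359° = 0.51241122 rad
x = r_b·(cos φ + φ·sin φ) = 117.189664
y = r_b·(sin φ − φ·cos φ) = 4.559101

x=117.189664 y=4.559101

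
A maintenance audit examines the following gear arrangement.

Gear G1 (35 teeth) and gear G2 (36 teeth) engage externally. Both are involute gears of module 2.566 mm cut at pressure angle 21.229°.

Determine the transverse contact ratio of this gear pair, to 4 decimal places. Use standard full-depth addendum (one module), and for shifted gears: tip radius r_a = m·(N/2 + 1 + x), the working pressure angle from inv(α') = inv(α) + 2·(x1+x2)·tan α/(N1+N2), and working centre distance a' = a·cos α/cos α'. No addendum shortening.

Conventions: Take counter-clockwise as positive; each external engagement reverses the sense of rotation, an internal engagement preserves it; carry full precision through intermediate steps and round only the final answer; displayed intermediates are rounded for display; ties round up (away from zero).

1.6348

class = single-mesh tooth geometry [involute pair 35T × 36T, m = 2.566]
base radii: r_b1 = 41.857776, r_b2 = 43.053712
tip radii: r_a1 = 47.471000, r_a2 = 48.754000
no profile shift: α' = α, a' = a
action lengths: √(r_a1²−r_b1²) = 22.392464, √(r_a2²−r_b2²) = 22.876415
base pitch p_b = π·m·cos α = 7.514290
CR = (22.392464 + 22.876415 − 91.093000·sin 21.22900°)/7.514290 = 1.634809
contact ratio ≈ 1.6348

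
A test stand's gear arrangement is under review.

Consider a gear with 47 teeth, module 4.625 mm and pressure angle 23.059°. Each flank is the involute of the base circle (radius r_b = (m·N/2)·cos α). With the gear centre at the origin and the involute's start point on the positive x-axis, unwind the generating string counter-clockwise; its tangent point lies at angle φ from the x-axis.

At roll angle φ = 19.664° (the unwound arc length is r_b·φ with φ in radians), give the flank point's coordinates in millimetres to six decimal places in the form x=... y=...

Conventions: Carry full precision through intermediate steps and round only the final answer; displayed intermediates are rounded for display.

x=105.720866 y=1.331735

single-mesh involute tooth geometry (47T wheel at module 4.625)
pitch radius r_p = m·N/2 = 4.625·47/2 = 108.687500
base radius r_b = r_p·cos α = 108.687500·cos 23.059° = 100.003587
roll angle φ = 19.664° = 0.34320154 rad
x = r_b·(cos φ + φ·sin φ) = 105.720866
y = r_b·(sin φ − φ·cos φ) = 1.331735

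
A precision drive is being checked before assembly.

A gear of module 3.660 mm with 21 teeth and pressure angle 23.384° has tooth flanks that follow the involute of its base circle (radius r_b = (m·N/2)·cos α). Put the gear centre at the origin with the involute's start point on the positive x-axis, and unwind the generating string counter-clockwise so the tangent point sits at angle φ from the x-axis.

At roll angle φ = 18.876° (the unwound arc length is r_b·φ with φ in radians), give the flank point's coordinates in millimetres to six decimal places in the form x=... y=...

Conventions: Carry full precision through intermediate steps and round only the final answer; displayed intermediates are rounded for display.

single-mesh involute tooth geometry (21T wheel at module 3.660)
pitch radius r_p = m·N/2 = 3.660·21/2 = 38.430000
base radius r_b = r_p·cos α = 38.430000·cos 23.384° = 35.273571
roll angle φ = 18.876° = 0.32944835 rad
x = r_b·(cos φ + φ·sin φ) = 37.136172
y = r_b·(sin φ − φ·cos φ) = 0.415881

x=37.136172 y=0.415881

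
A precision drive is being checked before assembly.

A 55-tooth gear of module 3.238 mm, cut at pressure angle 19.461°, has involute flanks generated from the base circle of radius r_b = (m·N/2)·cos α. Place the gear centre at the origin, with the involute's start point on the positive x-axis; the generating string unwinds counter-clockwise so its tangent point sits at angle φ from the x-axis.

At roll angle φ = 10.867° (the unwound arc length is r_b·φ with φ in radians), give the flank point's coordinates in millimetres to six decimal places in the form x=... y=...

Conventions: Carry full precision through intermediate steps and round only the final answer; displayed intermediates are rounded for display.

x=85.454268 y=0.190256

topology: single-mesh involute geometry — m = 3.238, N = 55
pitch radius r_p = m·N/2 = 3.238·55/2 = 89.045000
base radius r_b = r_p·cos α = 89.045000·cos 19.461° = 83.957724
roll angle φ = 10.867° = 0.18966493 rad
x = r_b·(cos φ + φ·sin φ) = 85.454268
y = r_b·(sin φ − φ·cos φ) = 0.190256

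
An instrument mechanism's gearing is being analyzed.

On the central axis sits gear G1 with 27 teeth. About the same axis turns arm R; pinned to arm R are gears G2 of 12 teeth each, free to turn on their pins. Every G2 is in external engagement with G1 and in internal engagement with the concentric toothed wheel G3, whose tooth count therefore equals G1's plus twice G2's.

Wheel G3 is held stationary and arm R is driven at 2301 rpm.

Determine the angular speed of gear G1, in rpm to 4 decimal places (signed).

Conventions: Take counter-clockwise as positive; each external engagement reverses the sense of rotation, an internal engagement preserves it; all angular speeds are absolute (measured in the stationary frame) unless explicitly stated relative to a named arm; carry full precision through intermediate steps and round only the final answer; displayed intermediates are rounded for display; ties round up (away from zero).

recognized (axles ride arm R): planetary set, 27/12/51 teeth
normalise by the input: solve with ω_arm = 1, then scale by 2301 rpm
ring teeth: 27 + 2·12 = 51
27(ω_sun−ω_arm) = −51(ω_ring−ω_arm),  ω_ring = 0, ω_arm = 1
ω_sun = 1 − (51/27)(0−1) = 26/9
scale: ω_sun = 26/9 × 2301 rpm = +6647.3333 rpm

+6647.3333 rpm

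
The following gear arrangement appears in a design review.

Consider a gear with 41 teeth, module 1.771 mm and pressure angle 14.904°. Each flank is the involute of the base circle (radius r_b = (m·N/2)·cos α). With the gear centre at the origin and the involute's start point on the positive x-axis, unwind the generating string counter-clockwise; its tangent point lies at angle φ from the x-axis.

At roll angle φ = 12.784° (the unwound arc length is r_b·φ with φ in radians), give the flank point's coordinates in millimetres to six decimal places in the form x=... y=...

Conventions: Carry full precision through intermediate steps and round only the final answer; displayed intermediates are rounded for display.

recognized (one wheel, involute flank): single-mesh tooth geometry, m = 1.771, N = 41
pitch radius r_p = m·N/2 = 1.771·41/2 = 36.305500
base radius r_b = r_p·cos α = 36.305500·cos 14.904° = 35.084115
roll angle φ = 12.784° = 0.22312289 rad
x = r_b·(cos φ + φ·sin φ) = 35.946586
y = r_b·(sin φ − φ·cos φ) = 0.129258

x=35.946586 y=0.129258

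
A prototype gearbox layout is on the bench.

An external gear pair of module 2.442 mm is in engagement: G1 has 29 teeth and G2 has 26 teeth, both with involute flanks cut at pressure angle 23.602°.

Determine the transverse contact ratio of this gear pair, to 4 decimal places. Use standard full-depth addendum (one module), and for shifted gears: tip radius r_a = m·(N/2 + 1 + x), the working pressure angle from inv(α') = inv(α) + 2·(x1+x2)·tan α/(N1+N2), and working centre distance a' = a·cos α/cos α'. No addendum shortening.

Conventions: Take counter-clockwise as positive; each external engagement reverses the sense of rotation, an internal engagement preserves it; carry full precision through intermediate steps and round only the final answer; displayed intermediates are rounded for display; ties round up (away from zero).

1.5026

single-mesh involute tooth geometry (29T engaging 26T at module 2.442)
base radii: r_b1 = 32.446993, r_b2 = 29.090408
tip radii: r_a1 = 37.851000, r_a2 = 34.188000
no profile shift: α' = α, a' = a
action lengths: √(r_a1²−r_b1²) = 19.490789, √(r_a2²−r_b2²) = 17.960165
base pitch p_b = π·m·cos α = 7.030016
CR = (19.490789 + 17.960165 − 67.155000·sin 23.60200°)/7.030016 = 1.502609
contact ratio ≈ 1.5026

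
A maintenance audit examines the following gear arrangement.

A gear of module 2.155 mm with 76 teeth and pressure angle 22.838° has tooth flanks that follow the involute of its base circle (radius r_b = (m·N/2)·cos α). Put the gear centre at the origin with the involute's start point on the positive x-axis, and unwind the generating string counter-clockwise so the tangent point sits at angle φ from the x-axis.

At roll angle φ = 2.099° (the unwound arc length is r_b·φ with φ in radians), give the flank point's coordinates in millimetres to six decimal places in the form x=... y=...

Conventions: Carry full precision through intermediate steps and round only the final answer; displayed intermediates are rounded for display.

x=75.520937 y=0.001237

recognized (one wheel, involute flank): single-mesh tooth geometry, m = 2.155, N = 76
pitch radius r_p = m·N/2 = 2.155·76/2 = 81.890000
base radius r_b = r_p·cos α = 81.890000·cos 22.838° = 75.470310
roll angle φ = 2.099° = 0.03663446 rad
x = r_b·(cos φ + φ·sin φ) = 75.520937
y = r_b·(sin φ − φ·cos φ) = 0.001237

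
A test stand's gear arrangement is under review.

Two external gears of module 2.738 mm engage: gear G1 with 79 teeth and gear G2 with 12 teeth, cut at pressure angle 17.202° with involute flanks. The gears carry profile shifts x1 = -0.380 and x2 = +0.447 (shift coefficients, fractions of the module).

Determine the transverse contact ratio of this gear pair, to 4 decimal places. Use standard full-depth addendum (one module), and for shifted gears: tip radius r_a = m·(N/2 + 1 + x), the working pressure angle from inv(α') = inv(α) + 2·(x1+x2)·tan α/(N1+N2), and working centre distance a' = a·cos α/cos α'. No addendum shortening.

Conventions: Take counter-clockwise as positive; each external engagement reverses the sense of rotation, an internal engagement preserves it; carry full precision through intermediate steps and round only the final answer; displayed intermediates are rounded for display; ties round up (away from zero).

1.5685

topology: single-mesh involute geometry — m = 2.738, 79T/12T pair
base radii: r_b1 = 103.313194, r_b2 = 15.693143
tip radii: r_a1 = 109.848560, r_a2 = 20.389886
inv(α') = inv(17.202°) + 2·(-0.380+0.447)·tan α/(79+12) = 0.00981430  ⇒  α' = 17.47005°
a' = a·cos α / cos α' = 124.5790·cos 17.202°/cos 17.47005° = 124.761067
action lengths: √(r_a1²−r_b1²) = 37.324123, √(r_a2²−r_b2²) = 13.018168
base pitch p_b = π·m·cos α = 8.216911
CR = (37.324123 + 13.018168 − 124.761067·sin 17.47005°)/8.216911 = 1.568486
contact ratio ≈ 1.5685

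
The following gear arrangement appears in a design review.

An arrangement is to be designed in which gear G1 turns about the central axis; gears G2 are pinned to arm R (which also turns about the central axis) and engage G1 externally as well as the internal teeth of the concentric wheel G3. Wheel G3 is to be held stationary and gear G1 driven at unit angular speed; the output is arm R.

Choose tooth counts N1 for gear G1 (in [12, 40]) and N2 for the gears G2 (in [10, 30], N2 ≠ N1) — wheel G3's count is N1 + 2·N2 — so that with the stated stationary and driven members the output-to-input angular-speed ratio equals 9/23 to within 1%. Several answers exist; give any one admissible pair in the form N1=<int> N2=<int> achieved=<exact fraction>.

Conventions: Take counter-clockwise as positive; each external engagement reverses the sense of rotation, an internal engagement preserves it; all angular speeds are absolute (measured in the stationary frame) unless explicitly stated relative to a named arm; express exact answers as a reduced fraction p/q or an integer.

N1=36 N2=10 achieved=9/23

planetary set to be sized for 9/23 (Willis relation)
Willis with ω_ring = 0: ω_arm/ω_sun = N1/(N1+N3); set equal to 9/23  ⇒  N3/N1 = 1/(9/23) − 1 = 14/9
N3 = N1 + 2·N2  ⇒  N2/N1 = (N3/N1 − 1)/2 = (14/9 − 1)/2 = 5/18
smallest multiple with N1 ≥ 12 and N2 ≥ 10: k = 2  ⇒  N1 = 2·18 = 36, N2 = 2·5 = 10 (N1 ≤ 40, N2 ≤ 30, N2 ≠ N1 ✓), N3 = 36 + 2·10 = 56
check: N1/(N1+N3) with N1 = 36, N3 = 56 gives 9/23; |achieved − target| = 0 ≤ 9/2300 ✓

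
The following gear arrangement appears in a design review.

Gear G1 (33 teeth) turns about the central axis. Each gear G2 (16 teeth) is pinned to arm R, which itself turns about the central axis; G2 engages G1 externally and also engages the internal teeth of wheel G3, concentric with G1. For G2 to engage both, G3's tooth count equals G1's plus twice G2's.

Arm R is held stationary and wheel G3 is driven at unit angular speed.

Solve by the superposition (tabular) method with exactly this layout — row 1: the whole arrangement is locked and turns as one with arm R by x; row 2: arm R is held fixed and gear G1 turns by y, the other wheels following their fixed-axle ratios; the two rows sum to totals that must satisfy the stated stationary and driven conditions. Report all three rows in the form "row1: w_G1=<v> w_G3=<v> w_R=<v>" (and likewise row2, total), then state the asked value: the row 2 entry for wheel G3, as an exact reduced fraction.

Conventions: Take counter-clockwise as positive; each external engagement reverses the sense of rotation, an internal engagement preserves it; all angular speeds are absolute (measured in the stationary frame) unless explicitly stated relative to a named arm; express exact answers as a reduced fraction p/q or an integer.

topology: planetary set — G1 33T / G2 16T / G3 65T, arm = carrier (Willis)
superposition row 1 [locked train]: every member turns x
row 2 — arm fixed, fixed-axis ratios: sun y, ring −(33/65)·y, arm 0
boundary: total ω_arm = x = 0 and total ω_ring = x − (33/65)·y = 1  ⇒  y = -65/33, x = 0
row 2 ring = −(33/65)·(-65/33) = 1
totals (row 1 + row 2): sun 0 + (-65/33) = -65/33, ring 0 + 1 = 1, arm 0 + 0 = 0
asked cell (row2, ring) = 1

row1: w_G1=0 w_G3=0 w_R=0
row2: w_G1=-65/33 w_G3=1 w_R=0
total: w_G1=-65/33 w_G3=1 w_R=0
asked value: 1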